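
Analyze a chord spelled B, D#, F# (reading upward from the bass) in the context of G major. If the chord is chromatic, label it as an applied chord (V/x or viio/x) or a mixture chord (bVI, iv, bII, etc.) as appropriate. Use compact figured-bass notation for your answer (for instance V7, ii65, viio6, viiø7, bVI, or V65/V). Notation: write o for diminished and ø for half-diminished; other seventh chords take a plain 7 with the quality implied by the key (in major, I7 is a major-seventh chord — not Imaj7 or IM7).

Stacked in thirds the chord is B-D#-F#: a major triad on B.
B is not a diatonic chord root with this quality in G major, but it lies a perfect fifth above E (vi), so the chord functions as an applied dominant of vi.

V/vi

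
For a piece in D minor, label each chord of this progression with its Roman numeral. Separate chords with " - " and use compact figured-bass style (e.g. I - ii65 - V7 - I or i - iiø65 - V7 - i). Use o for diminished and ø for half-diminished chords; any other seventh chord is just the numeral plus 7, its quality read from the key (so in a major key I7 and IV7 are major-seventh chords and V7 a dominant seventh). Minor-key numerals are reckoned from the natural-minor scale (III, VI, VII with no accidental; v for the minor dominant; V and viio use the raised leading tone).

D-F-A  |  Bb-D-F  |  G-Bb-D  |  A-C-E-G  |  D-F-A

i - VI - iv - v7 - i

D-F-A has root D, degree 1 in D minor, so i.
Bb-D-F: root Bb is the submediant; major triad there is VI.
G-Bb-D has root G, degree 4 in D minor, so iv.
A-C-E-G: minor seventh chord on A = scale degree 5 → v7.
D-F-A: minor triad on D = scale degree 1 → i.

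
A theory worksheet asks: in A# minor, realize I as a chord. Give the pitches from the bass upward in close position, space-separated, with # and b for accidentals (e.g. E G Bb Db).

A# C## E#

I is the major tonic (Picardy third), borrowed from the parallel major. In A# minor that root is A#.
So the chord is A#-C##-E#, a major triad.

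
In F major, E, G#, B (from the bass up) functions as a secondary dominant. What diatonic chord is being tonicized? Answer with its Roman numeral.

iii

The chord is a major triad on E.
A dominant resolves down a perfect fifth: E → A. In F major, A is scale degree 3, i.e. iii.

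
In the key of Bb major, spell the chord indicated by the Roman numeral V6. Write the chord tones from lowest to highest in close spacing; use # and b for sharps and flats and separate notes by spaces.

The numeral's case and figure indicate a major triad. In Bb major its root, the dominant, is F.
Stacking thirds from F gives F-A-C.
The figured bass 6 indicates first inversion, placing the third (A) in the bass: A-C-F.

A C F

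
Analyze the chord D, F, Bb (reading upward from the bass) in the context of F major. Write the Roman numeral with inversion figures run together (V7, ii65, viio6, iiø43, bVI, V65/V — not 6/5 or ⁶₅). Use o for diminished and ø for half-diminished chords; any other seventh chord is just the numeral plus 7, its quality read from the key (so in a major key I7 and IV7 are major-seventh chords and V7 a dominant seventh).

Stacked in thirds the chord is Bb-D-F: a major triad on Bb.
In F major, Bb is the subdominant; the diatonic major triad there is IV.
With D in the bass the chord is in first inversion, so the figured bass is 6.

IV6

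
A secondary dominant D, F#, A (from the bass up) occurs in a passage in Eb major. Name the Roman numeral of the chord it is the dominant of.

iii

The chord is a major triad on D.
A dominant resolves down a perfect fifth: D → G. In Eb major, G is scale degree 3, i.e. iii.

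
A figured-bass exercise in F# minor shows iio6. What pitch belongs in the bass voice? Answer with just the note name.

B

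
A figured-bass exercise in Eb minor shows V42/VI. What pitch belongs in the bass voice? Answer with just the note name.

Fb

The applied chord V42/VI is rooted on Gb: Gb-Bb-Db-Fb.
The figure 42 means third inversion — the seventh is in the bass.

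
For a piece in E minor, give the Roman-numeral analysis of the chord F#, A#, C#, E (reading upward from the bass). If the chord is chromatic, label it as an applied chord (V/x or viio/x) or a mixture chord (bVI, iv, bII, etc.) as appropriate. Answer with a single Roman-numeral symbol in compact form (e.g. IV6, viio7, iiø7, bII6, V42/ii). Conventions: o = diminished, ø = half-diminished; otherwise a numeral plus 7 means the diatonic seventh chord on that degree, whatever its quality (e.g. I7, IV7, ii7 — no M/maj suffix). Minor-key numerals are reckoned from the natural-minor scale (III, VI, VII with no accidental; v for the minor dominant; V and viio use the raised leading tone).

The pitches F#-A#-C#-E form a dominant seventh chord rooted on F#.
F# is not a diatonic chord root with this quality in E minor, but it lies a perfect fifth above B (V), so the chord functions as an applied dominant of V.

V7/V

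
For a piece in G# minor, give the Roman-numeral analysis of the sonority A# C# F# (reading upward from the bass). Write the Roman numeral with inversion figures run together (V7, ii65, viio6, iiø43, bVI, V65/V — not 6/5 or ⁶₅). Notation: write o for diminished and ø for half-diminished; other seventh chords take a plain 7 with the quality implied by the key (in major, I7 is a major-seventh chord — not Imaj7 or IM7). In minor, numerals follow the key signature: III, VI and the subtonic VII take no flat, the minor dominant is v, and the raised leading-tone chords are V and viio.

VII6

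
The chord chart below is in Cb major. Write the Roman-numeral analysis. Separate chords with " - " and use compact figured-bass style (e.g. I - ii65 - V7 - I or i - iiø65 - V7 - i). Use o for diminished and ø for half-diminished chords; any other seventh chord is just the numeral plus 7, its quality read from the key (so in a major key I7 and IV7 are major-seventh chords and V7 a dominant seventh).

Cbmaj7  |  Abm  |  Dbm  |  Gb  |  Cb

Cbmaj7: major seventh chord on Cb = scale degree 1 → I7.
Abm: root Ab is the submediant; minor triad there is vi.
Dbm: root Db is the supertonic; minor triad there is ii.
Gb: major triad on Gb = scale degree 5 → V.
Cb: major triad on Cb = scale degree 1 → I.

I7 - vi - ii - V - I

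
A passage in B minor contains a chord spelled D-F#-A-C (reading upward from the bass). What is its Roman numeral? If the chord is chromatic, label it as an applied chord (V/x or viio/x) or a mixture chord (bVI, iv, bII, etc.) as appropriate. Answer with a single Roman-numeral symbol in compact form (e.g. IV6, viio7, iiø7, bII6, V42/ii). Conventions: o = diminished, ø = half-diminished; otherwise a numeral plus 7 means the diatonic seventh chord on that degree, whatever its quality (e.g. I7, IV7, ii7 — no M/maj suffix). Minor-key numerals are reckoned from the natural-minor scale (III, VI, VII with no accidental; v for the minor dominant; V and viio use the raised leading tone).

V7/VI

Stacked in thirds the chord is D-F#-A-C: a dominant seventh chord on D.
D is not a diatonic chord root with this quality in B minor, but it lies a perfect fifth above G (VI), so the chord functions as an applied dominant of VI.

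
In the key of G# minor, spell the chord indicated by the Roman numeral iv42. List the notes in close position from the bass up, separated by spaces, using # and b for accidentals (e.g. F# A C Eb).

B C# E G#

In G# minor, scale degree 4 is C#, and the diatonic chord built there is a minor seventh chord.
That chord is spelled C#-E-G#-B.
The figured bass 42 indicates third inversion, placing the seventh (B) in the bass: B-C#-E-G#.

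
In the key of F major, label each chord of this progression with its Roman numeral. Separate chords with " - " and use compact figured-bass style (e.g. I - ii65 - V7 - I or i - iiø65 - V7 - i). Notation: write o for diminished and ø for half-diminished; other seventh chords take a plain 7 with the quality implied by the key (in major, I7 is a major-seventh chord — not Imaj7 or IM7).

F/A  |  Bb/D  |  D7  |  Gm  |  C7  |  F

I6 - IV6 - V7/ii - ii - V7 - I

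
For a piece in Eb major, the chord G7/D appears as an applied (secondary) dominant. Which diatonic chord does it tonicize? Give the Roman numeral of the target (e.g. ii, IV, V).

vi

The chord is a dominant seventh chord on G.
A dominant resolves down a perfect fifth: G → C. In Eb major, C is scale degree 6, i.e. vi.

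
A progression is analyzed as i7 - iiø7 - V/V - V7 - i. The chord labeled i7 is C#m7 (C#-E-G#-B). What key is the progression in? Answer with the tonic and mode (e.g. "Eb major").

C# minor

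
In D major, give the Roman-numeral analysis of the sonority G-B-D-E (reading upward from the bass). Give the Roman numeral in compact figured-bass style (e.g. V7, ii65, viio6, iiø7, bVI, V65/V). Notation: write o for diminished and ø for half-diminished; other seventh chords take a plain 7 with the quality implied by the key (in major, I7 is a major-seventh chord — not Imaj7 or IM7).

The pitches E-G-B-D form a minor seventh chord rooted on E.
E is scale degree 2 in D major, and a minor seventh chord on that degree is written ii7.
With G in the bass the chord is in first inversion, so the figured bass is 65.

ii65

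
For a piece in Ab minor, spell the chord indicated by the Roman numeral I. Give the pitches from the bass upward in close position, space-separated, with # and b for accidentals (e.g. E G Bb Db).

I is the major tonic (Picardy third), borrowed from the parallel major. In Ab minor that root is Ab.
So the chord is Ab-C-Eb.

Ab C Eb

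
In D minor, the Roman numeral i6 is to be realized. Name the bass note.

i in D minor has root D; the chord is D-F-A.
The figure 6 means first inversion — the third is in the bass.

F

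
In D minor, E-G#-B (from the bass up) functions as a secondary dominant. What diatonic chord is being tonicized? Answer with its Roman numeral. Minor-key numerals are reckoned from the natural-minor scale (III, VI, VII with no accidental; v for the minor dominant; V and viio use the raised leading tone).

The chord is a major triad on E.
A dominant resolves down a perfect fifth: E → A. In D minor, A is scale degree 5, i.e. V.

V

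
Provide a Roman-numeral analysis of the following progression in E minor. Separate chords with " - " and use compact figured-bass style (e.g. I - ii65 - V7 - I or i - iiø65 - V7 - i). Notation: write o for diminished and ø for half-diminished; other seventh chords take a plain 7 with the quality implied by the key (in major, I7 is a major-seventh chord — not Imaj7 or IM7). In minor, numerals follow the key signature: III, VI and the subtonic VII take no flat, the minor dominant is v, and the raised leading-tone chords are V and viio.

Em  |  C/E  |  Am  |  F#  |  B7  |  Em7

i - VI6 - iv - V/V - V7 - i7

Em: root E is the tonic; minor triad there is i.
C/E has root C, degree 6 in E minor, so VI6.
Am: minor triad on A = scale degree 4 → iv.
F# is the secondary dominant of V (major triad on F#): V/V.
B7 has root B, degree 5 in E minor, so V7.
Em7 has root E, degree 1 in E minor, so i7.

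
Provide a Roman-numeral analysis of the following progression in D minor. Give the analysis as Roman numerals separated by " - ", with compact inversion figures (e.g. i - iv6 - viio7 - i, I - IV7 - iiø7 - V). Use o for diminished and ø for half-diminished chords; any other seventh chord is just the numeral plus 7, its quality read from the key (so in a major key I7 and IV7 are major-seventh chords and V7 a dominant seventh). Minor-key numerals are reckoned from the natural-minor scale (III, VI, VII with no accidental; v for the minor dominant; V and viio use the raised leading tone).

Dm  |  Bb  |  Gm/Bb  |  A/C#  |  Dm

Dm: root D is the tonic; minor triad there is i.
Bb: root Bb is the submediant; major triad there is VI.
Gm/Bb has root G, degree 4 in D minor, so iv6.
A/C# has root A, degree 5 in D minor, so V6.
Dm: minor triad on D = scale degree 1 → i.

i - VI - iv6 - V6 - i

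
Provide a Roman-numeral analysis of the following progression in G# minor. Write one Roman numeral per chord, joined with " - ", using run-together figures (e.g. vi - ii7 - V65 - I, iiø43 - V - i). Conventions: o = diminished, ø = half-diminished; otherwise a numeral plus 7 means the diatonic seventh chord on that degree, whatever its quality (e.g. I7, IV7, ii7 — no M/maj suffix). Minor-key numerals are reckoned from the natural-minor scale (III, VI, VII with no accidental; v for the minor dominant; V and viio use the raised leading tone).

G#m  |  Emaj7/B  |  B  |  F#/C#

G#m: root G# is the tonic; minor triad there is i.
Emaj7/B has root E, degree 6 in G# minor, so VI43.
B: major triad on B = scale degree 3 → III.
F#/C#: root F# is the subtonic; major triad there is VII64.

i - VI43 - III - VII64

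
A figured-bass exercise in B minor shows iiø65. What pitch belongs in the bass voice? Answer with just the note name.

E

iiø in B minor has root C#; the chord is C#-E-G-B.
The figure 65 means first inversion — the third is in the bass.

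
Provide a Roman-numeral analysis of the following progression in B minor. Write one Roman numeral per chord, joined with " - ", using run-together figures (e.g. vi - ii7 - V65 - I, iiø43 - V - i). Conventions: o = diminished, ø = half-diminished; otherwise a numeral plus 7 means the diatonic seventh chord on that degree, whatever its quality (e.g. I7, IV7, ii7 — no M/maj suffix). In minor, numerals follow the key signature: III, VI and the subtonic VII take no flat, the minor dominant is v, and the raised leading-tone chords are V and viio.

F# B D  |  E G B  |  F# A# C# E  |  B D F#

i64 - iv - V7 - i

F#-B-D: root B is the tonic; minor triad there is i64.
E-G-B has root E, degree 4 in B minor, so iv.
F#-A#-C#-E: dominant seventh chord on F# = scale degree 5 → V7.
B-D-F#: minor triad on B = scale degree 1 → i.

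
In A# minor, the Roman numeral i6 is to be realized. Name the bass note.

C#

i in A# minor has root A#; the chord is A#-C#-E#.
The figure 6 means first inversion — the third is in the bass.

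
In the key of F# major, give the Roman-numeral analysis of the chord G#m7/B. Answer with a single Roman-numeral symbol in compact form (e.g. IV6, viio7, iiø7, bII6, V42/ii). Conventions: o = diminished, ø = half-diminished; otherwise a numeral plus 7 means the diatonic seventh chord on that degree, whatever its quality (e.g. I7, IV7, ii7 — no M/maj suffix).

Stacked in thirds the chord is G#-B-D#-F#: a minor seventh chord on G#.
In F# major, G# is the supertonic; the diatonic minor seventh chord there is ii7.
With B in the bass the chord is in first inversion, so the figured bass is 65.

ii65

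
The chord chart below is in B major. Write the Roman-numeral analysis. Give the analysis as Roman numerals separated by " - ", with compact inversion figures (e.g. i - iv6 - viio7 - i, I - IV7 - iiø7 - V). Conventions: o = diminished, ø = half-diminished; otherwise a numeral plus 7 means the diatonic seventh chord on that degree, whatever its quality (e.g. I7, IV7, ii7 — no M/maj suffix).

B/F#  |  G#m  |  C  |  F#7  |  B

I64 - vi - bII - V7 - I

B/F#: root B is the tonic; major triad there is I64.
G#m: root G# is the submediant; minor triad there is vi.
C: C with this quality isn't in the key; a major triad on b2 is the Neapolitan chord, bII.
F#7: root F# is the dominant; dominant seventh chord there is V7.
B: root B is the tonic; major triad there is I.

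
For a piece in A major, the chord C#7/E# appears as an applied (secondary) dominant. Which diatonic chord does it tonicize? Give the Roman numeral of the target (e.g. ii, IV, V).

The chord is a dominant seventh chord on C#.
A dominant resolves down a perfect fifth: C# → F#. In A major, F# is scale degree 6, i.e. vi.

vi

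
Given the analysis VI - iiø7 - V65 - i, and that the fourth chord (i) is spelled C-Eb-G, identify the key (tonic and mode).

The chord Cm is a minor triad rooted on C; its label is i.
If C is scale degree 1 and the mode makes that degree carry a minor triad, the tonic is C and the mode is minor.

C minor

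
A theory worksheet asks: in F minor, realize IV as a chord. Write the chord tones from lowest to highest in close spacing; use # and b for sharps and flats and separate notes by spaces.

Bb D F

Scale degree 4 in F minor is Bb; here the chord built on it is altered to a major triad. IV is the major subdominant, borrowed from the parallel major.
So the chord is Bb-D-F.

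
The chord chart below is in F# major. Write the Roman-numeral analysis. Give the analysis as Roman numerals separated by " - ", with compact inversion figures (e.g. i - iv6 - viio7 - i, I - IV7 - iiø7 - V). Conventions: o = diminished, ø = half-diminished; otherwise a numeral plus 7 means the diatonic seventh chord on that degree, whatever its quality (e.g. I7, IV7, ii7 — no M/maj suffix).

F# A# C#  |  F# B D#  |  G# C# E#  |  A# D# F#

I - IV64 - V64 - vi64

F#-A#-C#: root F# is the tonic; major triad there is I.
F#-B-D#: root B is the subdominant; major triad there is IV64.
G#-C#-E#: root C# is the dominant; major triad there is V64.
A#-D#-F# has root D#, degree 6 in F# major, so vi64.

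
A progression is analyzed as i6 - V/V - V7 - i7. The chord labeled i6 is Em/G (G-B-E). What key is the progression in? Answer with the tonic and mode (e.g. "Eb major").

E minor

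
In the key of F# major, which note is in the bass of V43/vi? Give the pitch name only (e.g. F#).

The applied chord V43/vi is rooted on A#: A#-C##-E#-G#.
The figure 43 means second inversion — the fifth is in the bass.

E#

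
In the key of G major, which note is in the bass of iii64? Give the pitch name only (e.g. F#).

F#

iii in G major has root B; the chord is B-D-F#.
The figure 64 means second inversion — the fifth is in the bass.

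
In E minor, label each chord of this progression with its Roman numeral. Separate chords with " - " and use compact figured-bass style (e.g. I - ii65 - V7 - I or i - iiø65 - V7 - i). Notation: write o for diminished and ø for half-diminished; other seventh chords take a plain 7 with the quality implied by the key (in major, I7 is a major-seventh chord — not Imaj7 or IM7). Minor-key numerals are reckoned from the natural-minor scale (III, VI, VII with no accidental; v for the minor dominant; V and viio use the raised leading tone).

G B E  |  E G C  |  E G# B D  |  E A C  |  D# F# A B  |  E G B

i6 - VI6 - V7/iv - iv64 - V65 - i

G-B-E: minor triad on E = scale degree 1 → i6.
E-G-C: major triad on C = scale degree 6 → VI6.
E-G#-B-D is the secondary dominant of iv (dominant seventh chord on E): V7/iv.
E-A-C: root A is the subdominant; minor triad there is iv64.
D#-F#-A-B: dominant seventh chord on B = scale degree 5 → V65.
E-G-B: root E is the tonic; minor triad there is i.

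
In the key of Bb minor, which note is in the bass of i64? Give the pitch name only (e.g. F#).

i in Bb minor has root Bb; the chord is Bb-Db-F.
The figure 64 means second inversion — the fifth is in the bass.

F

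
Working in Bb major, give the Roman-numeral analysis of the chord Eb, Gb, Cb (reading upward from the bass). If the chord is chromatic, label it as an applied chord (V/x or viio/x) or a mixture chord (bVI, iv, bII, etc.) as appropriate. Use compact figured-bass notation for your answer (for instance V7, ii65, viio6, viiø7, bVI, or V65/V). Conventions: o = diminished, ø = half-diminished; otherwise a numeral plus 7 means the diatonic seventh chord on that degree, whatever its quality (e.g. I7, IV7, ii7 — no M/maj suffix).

Stacked in thirds the chord is Cb-Eb-Gb: a major triad on Cb.
Cb is the lowered second degree of Bb major (diatonic 2 would be C). This is the Neapolitan sixth — a major triad on the lowered second degree, here in its customary first inversion.
With Eb in the bass the chord is in first inversion, so the figured bass is 6.

bII6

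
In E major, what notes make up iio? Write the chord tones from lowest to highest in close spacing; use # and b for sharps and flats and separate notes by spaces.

F# A C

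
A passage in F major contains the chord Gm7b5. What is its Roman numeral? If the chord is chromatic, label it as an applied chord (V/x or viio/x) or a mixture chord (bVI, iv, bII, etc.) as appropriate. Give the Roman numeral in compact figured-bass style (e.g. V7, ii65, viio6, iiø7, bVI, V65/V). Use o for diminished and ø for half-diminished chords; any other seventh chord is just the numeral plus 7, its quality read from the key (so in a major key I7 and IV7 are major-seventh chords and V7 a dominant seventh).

iiø7

Stacked in thirds the chord is G-Bb-Db-F: a half-diminished seventh chord on G.
G is the second degree of F major. This is the half-diminished supertonic seventh, borrowed from the parallel minor.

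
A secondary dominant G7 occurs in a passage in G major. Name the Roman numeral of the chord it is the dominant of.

IV

The chord is a dominant seventh chord on G.
A dominant resolves down a perfect fifth: G → C. In G major, C is scale degree 4, i.e. IV.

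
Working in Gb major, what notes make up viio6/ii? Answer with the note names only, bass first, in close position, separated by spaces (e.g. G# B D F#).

viio6/ii is a secondary leading-tone chord. The target ii is Ab in Gb major; the applied chord is rooted a semitone below, on G.
Building a diminished triad on G gives G-Bb-Db.
The figured bass 6 indicates first inversion, placing the third (Bb) in the bass: Bb-Db-G.

Bb Db G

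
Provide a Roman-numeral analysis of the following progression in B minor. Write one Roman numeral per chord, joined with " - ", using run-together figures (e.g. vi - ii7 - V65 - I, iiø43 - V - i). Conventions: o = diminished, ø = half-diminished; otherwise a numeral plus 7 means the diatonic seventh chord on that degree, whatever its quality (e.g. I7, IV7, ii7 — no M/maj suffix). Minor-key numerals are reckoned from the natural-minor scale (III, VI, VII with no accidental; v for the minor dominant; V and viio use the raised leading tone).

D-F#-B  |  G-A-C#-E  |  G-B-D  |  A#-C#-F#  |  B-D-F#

i6 - VII42 - VI - V6 - i

D-F#-B: minor triad on B = scale degree 1 → i6.
G-A-C#-E: dominant seventh chord on A = scale degree 7 → VII42.
G-B-D has root G, degree 6 in B minor, so VI.
A#-C#-F# has root F#, degree 5 in B minor, so V6.
B-D-F#: root B is the tonic; minor triad there is i.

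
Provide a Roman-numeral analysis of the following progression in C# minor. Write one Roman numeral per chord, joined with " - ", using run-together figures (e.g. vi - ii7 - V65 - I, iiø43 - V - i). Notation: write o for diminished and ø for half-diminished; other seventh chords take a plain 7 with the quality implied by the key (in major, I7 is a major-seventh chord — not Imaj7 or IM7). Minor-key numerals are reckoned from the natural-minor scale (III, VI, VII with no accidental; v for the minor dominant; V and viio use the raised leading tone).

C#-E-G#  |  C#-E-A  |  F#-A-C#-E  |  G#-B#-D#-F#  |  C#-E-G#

C#-E-G#: minor triad on C# = scale degree 1 → i.
C#-E-A: root A is the submediant; major triad there is VI6.
F#-A-C#-E has root F#, degree 4 in C# minor, so iv7.
G#-B#-D#-F# has root G#, degree 5 in C# minor, so V7.
C#-E-G#: minor triad on C# = scale degree 1 → i.

i - VI6 - iv7 - V7 - i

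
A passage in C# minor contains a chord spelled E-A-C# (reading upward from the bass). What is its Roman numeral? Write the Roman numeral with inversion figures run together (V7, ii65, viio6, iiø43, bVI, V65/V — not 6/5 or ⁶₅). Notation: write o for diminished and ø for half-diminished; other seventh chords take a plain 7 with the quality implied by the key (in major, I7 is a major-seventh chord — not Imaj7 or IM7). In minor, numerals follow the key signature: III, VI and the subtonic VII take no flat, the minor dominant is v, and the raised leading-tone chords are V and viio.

The pitches A-C#-E form a major triad rooted on A.
In C# minor, A is the submediant; the diatonic major triad there is VI.
With E in the bass the chord is in second inversion, so the figured bass is 64.

VI64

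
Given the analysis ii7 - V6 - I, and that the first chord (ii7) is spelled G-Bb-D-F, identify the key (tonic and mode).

F major

The chord Gm7 is a minor seventh chord rooted on G; its label is ii7.
If G is scale degree 2 and the mode makes that degree carry a minor seventh chord, the tonic is F and the mode is major.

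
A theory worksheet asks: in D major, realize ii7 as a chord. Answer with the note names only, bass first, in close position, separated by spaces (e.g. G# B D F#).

E G B D

The numeral's case and figure indicate a minor seventh chord. In D major its root, the second degree, is E.
That chord is spelled E-G-B-D.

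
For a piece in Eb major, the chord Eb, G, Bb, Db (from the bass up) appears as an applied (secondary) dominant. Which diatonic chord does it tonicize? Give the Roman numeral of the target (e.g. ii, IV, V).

IV

The chord is a dominant seventh chord on Eb.
A dominant resolves down a perfect fifth: Eb → Ab. In Eb major, Ab is scale degree 4, i.e. IV.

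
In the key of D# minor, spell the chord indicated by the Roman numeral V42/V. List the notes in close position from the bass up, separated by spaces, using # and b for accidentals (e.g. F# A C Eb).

D# E# G## B#

The slash means an applied dominant: we want the dominant of V. In D# minor, V is A# major, and its dominant is built on E#.
Building a dominant seventh chord on E# gives E#-G##-B#-D#.
The figured bass 42 indicates third inversion, placing the seventh (D#) in the bass: D#-E#-G##-B#.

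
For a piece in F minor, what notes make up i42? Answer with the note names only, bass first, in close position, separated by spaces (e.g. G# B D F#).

In F minor, scale degree 1 is F, and the diatonic chord built there is a minor seventh chord.
Stacking thirds from F gives F-Ab-C-Eb.
With the 42 figure the chord is in third inversion; from the bass Eb upward in close position it reads Eb-F-Ab-C.

Eb F Ab C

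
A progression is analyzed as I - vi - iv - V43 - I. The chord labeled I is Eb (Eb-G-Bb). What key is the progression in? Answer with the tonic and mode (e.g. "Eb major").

The anchor chord is a major triad on Eb, labeled I.
If Eb is scale degree 1 and the mode makes that degree carry a major triad, the tonic is Eb and the mode is major.

Eb major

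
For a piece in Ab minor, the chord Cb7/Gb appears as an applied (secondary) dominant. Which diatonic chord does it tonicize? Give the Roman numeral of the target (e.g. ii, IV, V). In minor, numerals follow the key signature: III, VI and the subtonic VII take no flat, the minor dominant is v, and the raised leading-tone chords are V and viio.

VI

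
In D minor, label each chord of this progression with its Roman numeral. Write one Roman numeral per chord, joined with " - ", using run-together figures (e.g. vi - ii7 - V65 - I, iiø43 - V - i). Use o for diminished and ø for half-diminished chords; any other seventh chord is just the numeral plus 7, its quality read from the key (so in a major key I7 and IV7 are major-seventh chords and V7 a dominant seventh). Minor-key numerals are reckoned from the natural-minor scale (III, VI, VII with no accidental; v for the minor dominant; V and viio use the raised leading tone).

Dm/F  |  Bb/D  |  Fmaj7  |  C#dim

i6 - VI6 - III7 - viio

Dm/F: minor triad on D = scale degree 1 → i6.
Bb/D: root Bb is the submediant; major triad there is VI6.
Fmaj7: major seventh chord on F = scale degree 3 → III7.
C#dim: diminished triad on C# = scale degree 7 → viio.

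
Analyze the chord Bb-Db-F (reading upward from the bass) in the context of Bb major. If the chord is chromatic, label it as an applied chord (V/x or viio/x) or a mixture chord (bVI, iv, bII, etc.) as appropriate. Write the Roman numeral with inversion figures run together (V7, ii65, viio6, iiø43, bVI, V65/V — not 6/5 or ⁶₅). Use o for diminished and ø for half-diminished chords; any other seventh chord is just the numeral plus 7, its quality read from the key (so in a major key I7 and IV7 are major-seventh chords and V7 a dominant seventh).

Stacked in thirds the chord is Bb-Db-F: a minor triad on Bb.
Bb is the first degree of Bb major. This is the minor tonic, borrowed from the parallel minor.

i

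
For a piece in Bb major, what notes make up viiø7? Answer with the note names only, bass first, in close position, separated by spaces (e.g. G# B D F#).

The numeral's case and figure indicate a half-diminished seventh chord. In Bb major its root, the seventh degree, is A.
That chord is spelled A-C-Eb-G.

A C Eb G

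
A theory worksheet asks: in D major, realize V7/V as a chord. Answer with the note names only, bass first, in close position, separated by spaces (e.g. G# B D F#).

E G# B D

The slash means an applied dominant: we want the dominant of V. In D major, V is A major, and its dominant is built on E.
Building a dominant seventh chord on E gives E-G#-B-D.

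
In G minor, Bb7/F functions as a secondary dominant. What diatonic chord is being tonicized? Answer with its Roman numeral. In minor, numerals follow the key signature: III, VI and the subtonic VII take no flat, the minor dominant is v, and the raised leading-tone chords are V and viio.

VI

The chord is a dominant seventh chord on Bb.
A dominant resolves down a perfect fifth: Bb → Eb. In G minor, Eb is scale degree 6, i.e. VI.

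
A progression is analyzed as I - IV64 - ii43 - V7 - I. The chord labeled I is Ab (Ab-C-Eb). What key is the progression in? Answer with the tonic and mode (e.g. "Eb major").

Ab major

The chord Ab is a major triad rooted on Ab; its label is I.
If Ab is scale degree 1 and the mode makes that degree carry a major triad, the tonic is Ab and the mode is major.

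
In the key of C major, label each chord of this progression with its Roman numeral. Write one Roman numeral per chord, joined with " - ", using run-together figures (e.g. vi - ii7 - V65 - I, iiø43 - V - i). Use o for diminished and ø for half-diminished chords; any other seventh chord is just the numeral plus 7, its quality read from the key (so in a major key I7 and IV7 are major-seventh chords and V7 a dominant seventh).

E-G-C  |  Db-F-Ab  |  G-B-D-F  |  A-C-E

I6 - bII - V7 - vi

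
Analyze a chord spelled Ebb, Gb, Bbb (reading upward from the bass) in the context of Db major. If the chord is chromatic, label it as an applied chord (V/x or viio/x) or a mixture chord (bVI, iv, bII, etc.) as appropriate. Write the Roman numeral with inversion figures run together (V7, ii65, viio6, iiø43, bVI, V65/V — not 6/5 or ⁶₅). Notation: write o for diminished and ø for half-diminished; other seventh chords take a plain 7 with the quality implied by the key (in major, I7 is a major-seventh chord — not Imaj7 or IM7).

bII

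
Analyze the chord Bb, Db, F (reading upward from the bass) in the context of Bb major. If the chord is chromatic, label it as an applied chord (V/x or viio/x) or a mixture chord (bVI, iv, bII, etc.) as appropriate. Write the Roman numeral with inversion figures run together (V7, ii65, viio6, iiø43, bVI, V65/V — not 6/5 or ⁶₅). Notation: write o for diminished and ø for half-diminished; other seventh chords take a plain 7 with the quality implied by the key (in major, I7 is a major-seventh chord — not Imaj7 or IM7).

i

The pitches Bb-Db-F form a minor triad rooted on Bb.
Bb is the first degree of Bb major. This is the minor tonic, borrowed from the parallel minor.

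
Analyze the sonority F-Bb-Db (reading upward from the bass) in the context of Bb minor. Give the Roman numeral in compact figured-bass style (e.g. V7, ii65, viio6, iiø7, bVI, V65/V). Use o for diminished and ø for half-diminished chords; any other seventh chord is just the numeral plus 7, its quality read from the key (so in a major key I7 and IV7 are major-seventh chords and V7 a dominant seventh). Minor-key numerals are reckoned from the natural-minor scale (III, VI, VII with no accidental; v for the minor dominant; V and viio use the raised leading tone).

i64

Stacked in thirds the chord is Bb-Db-F: a minor triad on Bb.
Bb is scale degree 1 in Bb minor, and a minor triad on that degree is written i.
With F in the bass the chord is in second inversion, so the figured bass is 64.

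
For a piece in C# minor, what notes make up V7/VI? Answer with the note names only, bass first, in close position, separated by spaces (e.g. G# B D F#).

E G# B D

V7/VI is a secondary dominant — the dominant seventh of VI. VI in C# minor is A, so the applied chord's root is E, a perfect fifth above.
Building a dominant seventh chord on E gives E-G#-B-D.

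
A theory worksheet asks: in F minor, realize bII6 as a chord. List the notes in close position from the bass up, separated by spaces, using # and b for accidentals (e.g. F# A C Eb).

Bb Db Gb

bII6 is the Neapolitan sixth — a major triad on the lowered second degree, here in its customary first inversion. In F minor that root is Gb.
So the chord is Gb-Bb-Db, a major triad.
With the 6 figure the chord is in first inversion; from the bass Bb upward in close position it reads Bb-Db-Gb.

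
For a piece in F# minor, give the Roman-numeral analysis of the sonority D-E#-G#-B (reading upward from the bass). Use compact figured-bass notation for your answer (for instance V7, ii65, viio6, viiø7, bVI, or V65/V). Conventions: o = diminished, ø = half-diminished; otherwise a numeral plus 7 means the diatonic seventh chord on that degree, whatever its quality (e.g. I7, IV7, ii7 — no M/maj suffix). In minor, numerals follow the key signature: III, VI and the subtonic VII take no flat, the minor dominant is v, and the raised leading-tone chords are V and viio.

viio42

Stacked in thirds the chord is E#-G#-B-D: a fully diminished seventh chord on E#.
In F# minor, E# is the leading tone; the diatonic fully diminished seventh chord there is viio7.
With D in the bass the chord is in third inversion, so the figured bass is 42.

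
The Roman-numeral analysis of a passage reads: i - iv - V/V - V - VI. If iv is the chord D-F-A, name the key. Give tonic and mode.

The chord Dm is a minor triad rooted on D; its label is iv.
If D is scale degree 4 and the mode makes that degree carry a minor triad, the tonic is A and the mode is minor.

A minor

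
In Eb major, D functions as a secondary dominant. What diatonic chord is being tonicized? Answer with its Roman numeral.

The chord is a major triad on D.
A dominant resolves down a perfect fifth: D → G. In Eb major, G is scale degree 3, i.e. iii.

iii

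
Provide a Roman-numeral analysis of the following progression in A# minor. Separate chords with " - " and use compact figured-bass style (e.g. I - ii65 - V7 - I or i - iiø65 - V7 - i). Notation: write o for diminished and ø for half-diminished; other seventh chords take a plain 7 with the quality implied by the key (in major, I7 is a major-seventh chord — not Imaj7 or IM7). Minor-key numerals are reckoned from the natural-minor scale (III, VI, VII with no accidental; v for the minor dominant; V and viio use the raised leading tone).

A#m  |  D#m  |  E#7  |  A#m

i - iv - V7 - i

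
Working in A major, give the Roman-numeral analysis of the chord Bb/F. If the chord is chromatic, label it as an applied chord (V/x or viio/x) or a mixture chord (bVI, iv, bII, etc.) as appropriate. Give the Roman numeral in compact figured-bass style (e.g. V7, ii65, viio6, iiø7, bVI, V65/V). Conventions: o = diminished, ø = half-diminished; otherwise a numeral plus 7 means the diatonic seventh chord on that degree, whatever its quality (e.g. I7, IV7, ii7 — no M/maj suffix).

bII64

The pitches Bb-D-F form a major triad rooted on Bb.
Bb is the lowered second degree of A major (diatonic 2 would be B). This is the Neapolitan chord — a major triad on the lowered second degree.
With F in the bass the chord is in second inversion, so the figured bass is 64.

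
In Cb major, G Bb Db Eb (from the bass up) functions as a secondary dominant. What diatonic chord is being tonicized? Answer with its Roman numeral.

The chord is a dominant seventh chord on Eb.
A dominant resolves down a perfect fifth: Eb → Ab. In Cb major, Ab is scale degree 6, i.e. vi.

vi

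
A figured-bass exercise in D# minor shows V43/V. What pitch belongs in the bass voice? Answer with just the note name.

B#

The applied chord V43/V is rooted on E#: E#-G##-B#-D#.
The figure 43 means second inversion — the fifth is in the bass.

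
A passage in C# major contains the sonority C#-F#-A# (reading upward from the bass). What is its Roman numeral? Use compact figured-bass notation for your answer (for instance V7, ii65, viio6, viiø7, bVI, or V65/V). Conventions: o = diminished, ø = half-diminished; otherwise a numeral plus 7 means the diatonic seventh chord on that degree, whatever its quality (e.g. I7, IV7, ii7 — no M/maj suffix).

IV64

Stacked in thirds the chord is F#-A#-C#: a major triad on F#.
F# is scale degree 4 in C# major, and a major triad on that degree is written IV.
With C# in the bass the chord is in second inversion, so the figured bass is 64.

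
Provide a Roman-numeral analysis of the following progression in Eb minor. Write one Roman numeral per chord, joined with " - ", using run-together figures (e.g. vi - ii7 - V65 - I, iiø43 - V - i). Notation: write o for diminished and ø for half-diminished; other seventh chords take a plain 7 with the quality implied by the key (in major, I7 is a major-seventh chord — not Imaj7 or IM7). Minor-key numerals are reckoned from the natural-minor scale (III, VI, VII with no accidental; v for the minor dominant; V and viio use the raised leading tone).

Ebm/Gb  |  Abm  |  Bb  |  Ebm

i6 - iv - V - i

Ebm/Gb has root Eb, degree 1 in Eb minor, so i6.
Abm has root Ab, degree 4 in Eb minor, so iv.
Bb: major triad on Bb = scale degree 5 → V.
Ebm: minor triad on Eb = scale degree 1 → i.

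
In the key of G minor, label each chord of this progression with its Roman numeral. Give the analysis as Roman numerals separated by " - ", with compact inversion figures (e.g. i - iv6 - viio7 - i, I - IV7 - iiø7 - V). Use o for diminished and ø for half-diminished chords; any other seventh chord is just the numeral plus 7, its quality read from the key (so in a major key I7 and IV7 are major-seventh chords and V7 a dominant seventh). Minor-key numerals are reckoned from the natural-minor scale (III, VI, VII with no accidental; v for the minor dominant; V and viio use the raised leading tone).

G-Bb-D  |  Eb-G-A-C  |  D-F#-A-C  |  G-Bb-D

i - iiø43 - V7 - i

G-Bb-D: minor triad on G = scale degree 1 → i.
Eb-G-A-C: root A is the supertonic; half-diminished seventh chord there is iiø43.
D-F#-A-C: root D is the dominant; dominant seventh chord there is V7.
G-Bb-D: root G is the tonic; minor triad there is i.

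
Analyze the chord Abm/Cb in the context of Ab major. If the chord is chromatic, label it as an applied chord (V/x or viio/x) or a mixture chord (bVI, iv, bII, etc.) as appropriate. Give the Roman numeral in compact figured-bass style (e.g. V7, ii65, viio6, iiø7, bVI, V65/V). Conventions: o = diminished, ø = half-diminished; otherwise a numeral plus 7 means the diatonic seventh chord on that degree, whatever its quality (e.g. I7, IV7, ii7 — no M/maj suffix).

i6

The pitches Ab-Cb-Eb form a minor triad rooted on Ab.
Ab is the first degree of Ab major. This is the minor tonic, borrowed from the parallel minor.
With Cb in the bass the chord is in first inversion, so the figured bass is 6.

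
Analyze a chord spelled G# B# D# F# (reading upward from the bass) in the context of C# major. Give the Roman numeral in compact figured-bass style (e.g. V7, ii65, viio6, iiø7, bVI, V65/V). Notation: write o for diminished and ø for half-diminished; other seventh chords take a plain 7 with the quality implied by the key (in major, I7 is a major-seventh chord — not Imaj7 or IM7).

V7

The pitches G#-B#-D#-F# form a dominant seventh chord rooted on G#.
In C# major, G# is the dominant; the diatonic dominant seventh chord there is V7.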